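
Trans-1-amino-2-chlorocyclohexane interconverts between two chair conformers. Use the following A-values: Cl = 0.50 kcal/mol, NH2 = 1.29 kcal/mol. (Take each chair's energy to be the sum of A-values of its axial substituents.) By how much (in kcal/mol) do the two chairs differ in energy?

C1 and C2 have opposite parity, so for the trans isomer the two substituents are e,e in one chair and a,a in the other.
Chair I (chloro axial, amino axial): E = 1.79 kcal/mol.
Chair II (chloro equatorial, amino equatorial): E = 0.00 kcal/mol.
ΔE = 1.79 − 0.00 = 1.79 kcal/mol; chair II is more stable.

1.79 kcal/mol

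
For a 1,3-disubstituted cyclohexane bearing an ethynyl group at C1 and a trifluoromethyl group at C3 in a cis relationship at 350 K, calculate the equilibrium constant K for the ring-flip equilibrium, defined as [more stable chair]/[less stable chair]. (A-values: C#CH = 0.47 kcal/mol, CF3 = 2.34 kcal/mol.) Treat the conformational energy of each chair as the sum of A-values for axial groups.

K ≈ 56.9

C1 and C3 have the same parity, so for the cis isomer the two substituents are e,e in one chair and a,a in the other.
Chair I (ethynyl axial, trifluoromethyl axial): E = 2.81 kcal/mol; chair II (ethynyl equatorial, trifluoromethyl equatorial): E = 0.00 kcal/mol.
ΔG = 2.81 kcal/mol between the two chairs.
K = exp(ΔG/RT) with R = 1.987×10⁻³ kcal mol⁻¹ K⁻¹ and T = 350 K gives K ≈ 56.9.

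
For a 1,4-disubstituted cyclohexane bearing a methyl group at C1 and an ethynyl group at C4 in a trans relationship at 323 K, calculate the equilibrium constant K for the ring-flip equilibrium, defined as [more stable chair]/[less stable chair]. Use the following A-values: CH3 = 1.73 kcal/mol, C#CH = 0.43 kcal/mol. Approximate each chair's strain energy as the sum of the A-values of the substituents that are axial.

K ≈ 28.9

C1 and C4 have opposite parity, so for the trans isomer the two substituents are e,e in one chair and a,a in the other.
Chair I (methyl axial, ethynyl axial): E = 2.16 kcal/mol; chair II (methyl equatorial, ethynyl equatorial): E = 0.00 kcal/mol.
ΔG = 2.16 kcal/mol between the two chairs.
K = exp(ΔG/RT) with R = 1.987×10⁻³ kcal mol⁻¹ K⁻¹ and T = 323 K gives K ≈ 28.9.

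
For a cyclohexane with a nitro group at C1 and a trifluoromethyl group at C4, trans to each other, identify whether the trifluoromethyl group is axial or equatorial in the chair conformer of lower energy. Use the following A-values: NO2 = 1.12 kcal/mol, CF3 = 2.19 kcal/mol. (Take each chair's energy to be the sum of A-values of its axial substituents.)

C1 and C4 have opposite parity, so for the trans isomer the two substituents are e,e in one chair and a,a in the other.
Chair I (nitro axial, trifluoromethyl axial): E = 3.31 kcal/mol.
Chair II (nitro equatorial, trifluoromethyl equatorial): E = 0.00 kcal/mol.
Chair II is the more stable (lower-energy) conformer, and in that chair the trifluoromethyl group is equatorial.

equatorial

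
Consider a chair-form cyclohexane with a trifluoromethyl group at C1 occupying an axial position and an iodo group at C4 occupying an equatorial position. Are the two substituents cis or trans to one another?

cis

C1 and C4 have opposite parity, so their axial bonds point in opposite directions.
With opposite-parity carbons, two substituents on the same face are one axial and one equatorial; opposite faces give both axial or both equatorial.
Here the groups are axial/equatorial → same face → cis.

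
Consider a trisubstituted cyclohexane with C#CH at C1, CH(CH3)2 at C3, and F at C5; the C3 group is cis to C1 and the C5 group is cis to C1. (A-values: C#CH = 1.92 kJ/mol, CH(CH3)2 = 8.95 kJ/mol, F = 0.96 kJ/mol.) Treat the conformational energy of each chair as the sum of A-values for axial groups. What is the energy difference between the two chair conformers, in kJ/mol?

11.83 kJ/mol

Chair I (ethynyl axial, isopropyl axial, fluoro axial): E = 11.83 kJ/mol.
Chair II (ethynyl equatorial, isopropyl equatorial, fluoro equatorial): E = 0.00 kJ/mol.
ΔE = 11.83 − 0.00 = 11.83 kJ/mol; chair II is more stable.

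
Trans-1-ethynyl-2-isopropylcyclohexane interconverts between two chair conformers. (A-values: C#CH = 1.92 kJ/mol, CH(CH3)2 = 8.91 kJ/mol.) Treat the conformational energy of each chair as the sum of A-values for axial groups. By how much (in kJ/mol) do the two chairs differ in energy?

C1 and C2 have opposite parity, so for the trans isomer the two substituents are e,e in one chair and a,a in the other.
Chair I (ethynyl axial, isopropyl axial): E = 10.83 kJ/mol.
Chair II (ethynyl equatorial, isopropyl equatorial): E = 0.00 kJ/mol.
ΔE = 10.83 − 0.00 = 10.83 kJ/mol; chair II is more stable.

10.83 kJ/mol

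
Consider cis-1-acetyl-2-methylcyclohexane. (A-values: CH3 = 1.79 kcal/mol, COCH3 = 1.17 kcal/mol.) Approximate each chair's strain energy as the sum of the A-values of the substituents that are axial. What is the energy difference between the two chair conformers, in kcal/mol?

C1 and C2 have opposite parity, so for the cis isomer the two substituents are one axial and one equatorial in each chair.
Chair I (methyl axial, acetyl equatorial): E = 1.79 kcal/mol.
Chair II (methyl equatorial, acetyl axial): E = 1.17 kcal/mol.
ΔE = 1.79 − 1.17 = 0.62 kcal/mol; chair II is more stable.

0.62 kcal/mol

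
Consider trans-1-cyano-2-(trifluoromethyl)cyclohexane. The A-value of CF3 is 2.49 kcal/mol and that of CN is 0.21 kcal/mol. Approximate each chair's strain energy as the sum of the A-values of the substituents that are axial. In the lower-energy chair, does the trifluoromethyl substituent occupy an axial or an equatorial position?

C1 and C2 have opposite parity, so for the trans isomer the two substituents are e,e in one chair and a,a in the other.
Chair I (trifluoromethyl axial, cyano axial): E = 2.70 kcal/mol.
Chair II (trifluoromethyl equatorial, cyano equatorial): E = 0.00 kcal/mol.
Chair II is the more stable (lower-energy) conformer, and in that chair the trifluoromethyl group is equatorial.

equatorial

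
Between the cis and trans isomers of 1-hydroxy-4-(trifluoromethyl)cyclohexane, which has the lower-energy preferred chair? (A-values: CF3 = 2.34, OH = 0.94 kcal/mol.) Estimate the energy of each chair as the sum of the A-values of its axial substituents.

At 1,4 positions (parity opposite): cis → (a,e or e,a); trans → (e,e or a,a).
Best chair for cis: E = 0.94 kcal/mol; best chair for trans: E = 0.00 kcal/mol.
The trans isomer is lower by 0.94 kcal/mol.

trans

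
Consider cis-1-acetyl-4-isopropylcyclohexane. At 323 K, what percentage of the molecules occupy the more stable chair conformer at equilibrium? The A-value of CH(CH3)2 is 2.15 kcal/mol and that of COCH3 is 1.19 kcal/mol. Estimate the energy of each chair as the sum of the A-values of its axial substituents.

81.7%

C1 and C4 have opposite parity, so for the cis isomer the two substituents are one axial and one equatorial in each chair.
Chair I (isopropyl axial, acetyl equatorial): E = 2.15 kcal/mol; chair II (isopropyl equatorial, acetyl axial): E = 1.19 kcal/mol.
ΔG = 0.96 kcal/mol between the two chairs.
K = exp(ΔG/RT) with R = 1.987×10⁻³ kcal mol⁻¹ K⁻¹ and T = 323 K gives K ≈ 4.46.
Fraction in the lower-energy chair = K/(K+1) = 81.7%.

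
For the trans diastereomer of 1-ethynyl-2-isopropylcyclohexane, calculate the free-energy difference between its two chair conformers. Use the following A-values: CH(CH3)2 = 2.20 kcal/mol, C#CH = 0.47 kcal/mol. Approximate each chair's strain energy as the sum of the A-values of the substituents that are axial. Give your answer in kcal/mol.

C1 and C2 have opposite parity, so for the trans isomer the two substituents are e,e in one chair and a,a in the other.
Chair I (isopropyl axial, ethynyl axial): E = 2.67 kcal/mol.
Chair II (isopropyl equatorial, ethynyl equatorial): E = 0.00 kcal/mol.
ΔE = 2.67 − 0.00 = 2.67 kcal/mol; chair II is more stable.

2.67 kcal/mol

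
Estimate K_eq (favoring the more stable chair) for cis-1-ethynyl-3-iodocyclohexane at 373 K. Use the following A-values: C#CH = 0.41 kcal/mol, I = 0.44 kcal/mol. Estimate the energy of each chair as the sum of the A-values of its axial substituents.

K ≈ 3.15

C1 and C3 have the same parity, so for the cis isomer the two substituents are e,e in one chair and a,a in the other.
Chair I (ethynyl axial, iodo axial): E = 0.85 kcal/mol; chair II (ethynyl equatorial, iodo equatorial): E = 0.00 kcal/mol.
ΔG = 0.85 kcal/mol between the two chairs.
K = exp(ΔG/RT) with R = 1.987×10⁻³ kcal mol⁻¹ K⁻¹ and T = 373 K gives K ≈ 3.15.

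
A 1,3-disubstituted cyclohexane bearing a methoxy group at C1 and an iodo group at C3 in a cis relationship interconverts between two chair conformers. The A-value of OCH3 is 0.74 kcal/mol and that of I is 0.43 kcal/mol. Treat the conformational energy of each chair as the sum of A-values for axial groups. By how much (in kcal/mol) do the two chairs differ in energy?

1.17 kcal/mol

C1 and C3 have the same parity, so for the cis isomer the two substituents are e,e in one chair and a,a in the other.
Chair I (methoxy axial, iodo axial): E = 1.17 kcal/mol.
Chair II (methoxy equatorial, iodo equatorial): E = 0.00 kcal/mol.
ΔE = 1.17 − 0.00 = 1.17 kcal/mol; chair II is more stable.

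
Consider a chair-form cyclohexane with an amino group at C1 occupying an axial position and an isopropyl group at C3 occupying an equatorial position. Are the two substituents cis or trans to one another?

C1 and C3 have the same parity, so their axial bonds point in the same direction.
With same-parity carbons, two substituents on the same face are both axial or both equatorial; opposite faces give one of each.
Here the groups are axial/equatorial → opposite face → trans.

trans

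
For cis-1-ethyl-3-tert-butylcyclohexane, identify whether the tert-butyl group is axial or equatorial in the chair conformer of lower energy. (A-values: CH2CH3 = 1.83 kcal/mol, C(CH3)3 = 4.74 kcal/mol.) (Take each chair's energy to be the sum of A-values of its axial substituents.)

equatorial

C1 and C3 have the same parity, so for the cis isomer the two substituents are e,e in one chair and a,a in the other.
Chair I (ethyl axial, tert-butyl axial): E = 6.57 kcal/mol.
Chair II (ethyl equatorial, tert-butyl equatorial): E = 0.00 kcal/mol.
Chair II is the more stable (lower-energy) conformer, and in that chair the tert-butyl group is equatorial.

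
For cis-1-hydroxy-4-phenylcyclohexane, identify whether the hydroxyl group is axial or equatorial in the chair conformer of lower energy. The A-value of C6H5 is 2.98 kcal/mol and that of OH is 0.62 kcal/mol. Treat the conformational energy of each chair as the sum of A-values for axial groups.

C1 and C4 have opposite parity, so for the cis isomer the two substituents are one axial and one equatorial in each chair.
Chair I (phenyl axial, hydroxyl equatorial): E = 2.98 kcal/mol.
Chair II (phenyl equatorial, hydroxyl axial): E = 0.62 kcal/mol.
Chair II is the more stable (lower-energy) conformer, and in that chair the hydroxyl group is axial.

axial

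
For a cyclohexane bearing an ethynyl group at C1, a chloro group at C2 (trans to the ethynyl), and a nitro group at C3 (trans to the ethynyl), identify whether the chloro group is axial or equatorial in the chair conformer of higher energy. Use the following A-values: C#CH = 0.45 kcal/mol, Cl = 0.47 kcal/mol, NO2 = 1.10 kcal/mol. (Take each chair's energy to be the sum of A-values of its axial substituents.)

equatorial

Chair I (ethynyl axial, chloro axial, nitro equatorial): E = 0.92 kcal/mol.
Chair II (ethynyl equatorial, chloro equatorial, nitro axial): E = 1.10 kcal/mol.
Chair II is the less stable (higher-energy) conformer, and in that chair the chloro group is equatorial.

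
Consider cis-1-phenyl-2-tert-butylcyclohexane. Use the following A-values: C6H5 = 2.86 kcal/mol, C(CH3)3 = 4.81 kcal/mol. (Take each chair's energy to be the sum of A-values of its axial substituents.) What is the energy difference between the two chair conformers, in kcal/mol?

C1 and C2 have opposite parity, so for the cis isomer the two substituents are one axial and one equatorial in each chair.
Chair I (phenyl axial, tert-butyl equatorial): E = 2.86 kcal/mol.
Chair II (phenyl equatorial, tert-butyl axial): E = 4.81 kcal/mol.
ΔE = 4.81 − 2.86 = 1.95 kcal/mol; chair I is more stable.

1.95 kcal/mol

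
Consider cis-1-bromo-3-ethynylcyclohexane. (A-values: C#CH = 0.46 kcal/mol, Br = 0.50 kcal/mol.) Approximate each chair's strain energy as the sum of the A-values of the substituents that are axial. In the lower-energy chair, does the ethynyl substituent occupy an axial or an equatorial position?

C1 and C3 have the same parity, so for the cis isomer the two substituents are e,e in one chair and a,a in the other.
Chair I (ethynyl axial, bromo axial): E = 0.96 kcal/mol.
Chair II (ethynyl equatorial, bromo equatorial): E = 0.00 kcal/mol.
Chair II is the more stable (lower-energy) conformer, and in that chair the ethynyl group is equatorial.

equatorial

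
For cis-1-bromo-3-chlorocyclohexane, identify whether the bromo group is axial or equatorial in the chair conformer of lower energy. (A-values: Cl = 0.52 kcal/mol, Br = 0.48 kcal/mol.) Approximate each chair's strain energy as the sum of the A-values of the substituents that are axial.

equatorial

C1 and C3 have the same parity, so for the cis isomer the two substituents are e,e in one chair and a,a in the other.
Chair I (chloro axial, bromo axial): E = 1.00 kcal/mol.
Chair II (chloro equatorial, bromo equatorial): E = 0.00 kcal/mol.
Chair II is the more stable (lower-energy) conformer, and in that chair the bromo group is equatorial.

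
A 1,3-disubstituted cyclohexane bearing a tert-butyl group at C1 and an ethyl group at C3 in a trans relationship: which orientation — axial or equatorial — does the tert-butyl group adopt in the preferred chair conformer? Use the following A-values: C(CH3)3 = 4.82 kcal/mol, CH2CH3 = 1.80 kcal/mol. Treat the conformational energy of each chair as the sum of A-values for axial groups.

equatorial

C1 and C3 have the same parity, so for the trans isomer the two substituents are one axial and one equatorial in each chair.
Chair I (tert-butyl axial, ethyl equatorial): E = 4.82 kcal/mol.
Chair II (tert-butyl equatorial, ethyl axial): E = 1.80 kcal/mol.
Chair II is the more stable (lower-energy) conformer, and in that chair the tert-butyl group is equatorial.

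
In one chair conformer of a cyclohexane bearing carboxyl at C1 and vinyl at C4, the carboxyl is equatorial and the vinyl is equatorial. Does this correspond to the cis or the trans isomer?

trans

C1 and C4 have opposite parity, so their axial bonds point in opposite directions.
With opposite-parity carbons, two substituents on the same face are one axial and one equatorial; opposite faces give both axial or both equatorial.
Here the groups are equatorial/equatorial → opposite face → trans.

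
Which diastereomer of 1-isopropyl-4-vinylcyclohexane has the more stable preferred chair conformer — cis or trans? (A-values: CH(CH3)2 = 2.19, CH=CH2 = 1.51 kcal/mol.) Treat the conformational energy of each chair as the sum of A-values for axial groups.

trans

At 1,4 positions (parity opposite): cis → (a,e or e,a); trans → (e,e or a,a).
Best chair for cis: E = 1.51 kcal/mol; best chair for trans: E = 0.00 kcal/mol.
The trans isomer is lower by 1.51 kcal/mol.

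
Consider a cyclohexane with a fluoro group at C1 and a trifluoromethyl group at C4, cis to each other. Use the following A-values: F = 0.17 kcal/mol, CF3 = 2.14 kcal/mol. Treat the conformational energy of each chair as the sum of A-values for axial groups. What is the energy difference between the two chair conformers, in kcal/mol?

1.97 kcal/mol

C1 and C4 have opposite parity, so for the cis isomer the two substituents are one axial and one equatorial in each chair.
Chair I (fluoro axial, trifluoromethyl equatorial): E = 0.17 kcal/mol.
Chair II (fluoro equatorial, trifluoromethyl axial): E = 2.14 kcal/mol.
ΔE = 2.14 − 0.17 = 1.97 kcal/mol; chair I is more stable.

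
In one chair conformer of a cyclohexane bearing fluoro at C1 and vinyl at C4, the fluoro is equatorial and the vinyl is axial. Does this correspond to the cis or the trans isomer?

cis

C1 and C4 have opposite parity, so their axial bonds point in opposite directions.
With opposite-parity carbons, two substituents on the same face are one axial and one equatorial; opposite faces give both axial or both equatorial.
Here the groups are equatorial/axial → same face → cis.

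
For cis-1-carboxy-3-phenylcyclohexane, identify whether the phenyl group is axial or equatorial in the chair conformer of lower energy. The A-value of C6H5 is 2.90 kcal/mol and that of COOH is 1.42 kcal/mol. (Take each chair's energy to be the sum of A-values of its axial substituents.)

C1 and C3 have the same parity, so for the cis isomer the two substituents are e,e in one chair and a,a in the other.
Chair I (phenyl axial, carboxyl axial): E = 4.32 kcal/mol.
Chair II (phenyl equatorial, carboxyl equatorial): E = 0.00 kcal/mol.
Chair II is the more stable (lower-energy) conformer, and in that chair the phenyl group is equatorial.

equatorial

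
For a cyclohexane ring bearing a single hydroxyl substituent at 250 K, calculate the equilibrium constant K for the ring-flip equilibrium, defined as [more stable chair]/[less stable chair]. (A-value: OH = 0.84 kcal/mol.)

One chair has the hydroxyl group axial (E = 0.84 kcal/mol) and the other has it equatorial (E = 0).
ΔG = 0.84 kcal/mol between the two chairs.
K = exp(ΔG/RT) with R = 1.987×10⁻³ kcal mol⁻¹ K⁻¹ and T = 250 K gives K ≈ 5.42.

K ≈ 5.42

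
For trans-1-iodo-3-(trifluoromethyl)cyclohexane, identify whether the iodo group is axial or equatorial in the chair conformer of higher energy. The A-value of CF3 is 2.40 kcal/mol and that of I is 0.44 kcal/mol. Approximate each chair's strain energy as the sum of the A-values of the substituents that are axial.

C1 and C3 have the same parity, so for the trans isomer the two substituents are one axial and one equatorial in each chair.
Chair I (trifluoromethyl axial, iodo equatorial): E = 2.40 kcal/mol.
Chair II (trifluoromethyl equatorial, iodo axial): E = 0.44 kcal/mol.
Chair I is the less stable (higher-energy) conformer, and in that chair the iodo group is equatorial.

equatorial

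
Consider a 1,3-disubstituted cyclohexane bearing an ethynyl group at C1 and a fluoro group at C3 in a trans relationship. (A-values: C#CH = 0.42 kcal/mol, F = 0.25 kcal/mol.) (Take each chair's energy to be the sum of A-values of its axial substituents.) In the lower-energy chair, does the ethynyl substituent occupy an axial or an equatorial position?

C1 and C3 have the same parity, so for the trans isomer the two substituents are one axial and one equatorial in each chair.
Chair I (ethynyl axial, fluoro equatorial): E = 0.42 kcal/mol.
Chair II (ethynyl equatorial, fluoro axial): E = 0.25 kcal/mol.
Chair II is the more stable (lower-energy) conformer, and in that chair the ethynyl group is equatorial.

equatorial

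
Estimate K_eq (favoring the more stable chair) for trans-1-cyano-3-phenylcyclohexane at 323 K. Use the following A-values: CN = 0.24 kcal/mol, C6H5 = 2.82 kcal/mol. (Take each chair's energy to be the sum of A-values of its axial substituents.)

C1 and C3 have the same parity, so for the trans isomer the two substituents are one axial and one equatorial in each chair.
Chair I (cyano axial, phenyl equatorial): E = 0.24 kcal/mol; chair II (cyano equatorial, phenyl axial): E = 2.82 kcal/mol.
ΔG = 2.58 kcal/mol between the two chairs.
K = exp(ΔG/RT) with R = 1.987×10⁻³ kcal mol⁻¹ K⁻¹ and T = 323 K gives K ≈ 55.7.

K ≈ 55.7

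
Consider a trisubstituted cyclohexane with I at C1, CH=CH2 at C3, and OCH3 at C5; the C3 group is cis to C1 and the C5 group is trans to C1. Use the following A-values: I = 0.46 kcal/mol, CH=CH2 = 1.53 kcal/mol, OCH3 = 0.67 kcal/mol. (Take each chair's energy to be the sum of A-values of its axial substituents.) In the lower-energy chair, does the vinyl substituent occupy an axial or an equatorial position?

Chair I (iodo axial, vinyl axial, methoxy equatorial): E = 1.99 kcal/mol.
Chair II (iodo equatorial, vinyl equatorial, methoxy axial): E = 0.67 kcal/mol.
Chair II is the more stable (lower-energy) conformer, and in that chair the vinyl group is equatorial.

equatorial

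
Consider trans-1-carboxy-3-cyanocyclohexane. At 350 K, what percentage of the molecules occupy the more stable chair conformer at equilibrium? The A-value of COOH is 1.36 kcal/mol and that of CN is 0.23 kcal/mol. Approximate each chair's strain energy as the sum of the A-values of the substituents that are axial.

C1 and C3 have the same parity, so for the trans isomer the two substituents are one axial and one equatorial in each chair.
Chair I (carboxyl axial, cyano equatorial): E = 1.36 kcal/mol; chair II (carboxyl equatorial, cyano axial): E = 0.23 kcal/mol.
ΔG = 1.13 kcal/mol between the two chairs.
K = exp(ΔG/RT) with R = 1.987×10⁻³ kcal mol⁻¹ K⁻¹ and T = 350 K gives K ≈ 5.08.
Fraction in the lower-energy chair = K/(K+1) = 83.5%.

83.5%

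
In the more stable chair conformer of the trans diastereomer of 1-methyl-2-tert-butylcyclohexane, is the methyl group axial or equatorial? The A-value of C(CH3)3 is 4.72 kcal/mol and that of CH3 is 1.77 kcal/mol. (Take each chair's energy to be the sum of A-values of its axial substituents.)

equatorial

C1 and C2 have opposite parity, so for the trans isomer the two substituents are e,e in one chair and a,a in the other.
Chair I (tert-butyl axial, methyl axial): E = 6.49 kcal/mol.
Chair II (tert-butyl equatorial, methyl equatorial): E = 0.00 kcal/mol.
Chair II is the more stable (lower-energy) conformer, and in that chair the methyl group is equatorial.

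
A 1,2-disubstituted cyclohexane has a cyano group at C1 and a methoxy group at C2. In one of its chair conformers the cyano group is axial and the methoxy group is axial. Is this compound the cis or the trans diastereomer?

C1 and C2 have opposite parity, so their axial bonds point in opposite directions.
With opposite-parity carbons, two substituents on the same face are one axial and one equatorial; opposite faces give both axial or both equatorial.
Here the groups are axial/axial → opposite face → trans.

trans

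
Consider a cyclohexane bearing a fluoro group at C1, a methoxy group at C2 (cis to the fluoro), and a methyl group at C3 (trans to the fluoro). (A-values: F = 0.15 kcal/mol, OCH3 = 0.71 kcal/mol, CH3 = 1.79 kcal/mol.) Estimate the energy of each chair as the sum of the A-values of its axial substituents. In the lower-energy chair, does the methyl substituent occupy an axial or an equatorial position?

equatorial

Chair I (fluoro axial, methoxy equatorial, methyl equatorial): E = 0.15 kcal/mol.
Chair II (fluoro equatorial, methoxy axial, methyl axial): E = 2.50 kcal/mol.
Chair I is the more stable (lower-energy) conformer, and in that chair the methyl group is equatorial.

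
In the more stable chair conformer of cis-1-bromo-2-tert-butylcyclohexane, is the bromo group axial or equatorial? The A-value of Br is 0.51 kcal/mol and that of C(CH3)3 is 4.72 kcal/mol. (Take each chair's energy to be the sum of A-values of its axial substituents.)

axial

C1 and C2 have opposite parity, so for the cis isomer the two substituents are one axial and one equatorial in each chair.
Chair I (bromo axial, tert-butyl equatorial): E = 0.51 kcal/mol.
Chair II (bromo equatorial, tert-butyl axial): E = 4.72 kcal/mol.
Chair I is the more stable (lower-energy) conformer, and in that chair the bromo group is axial.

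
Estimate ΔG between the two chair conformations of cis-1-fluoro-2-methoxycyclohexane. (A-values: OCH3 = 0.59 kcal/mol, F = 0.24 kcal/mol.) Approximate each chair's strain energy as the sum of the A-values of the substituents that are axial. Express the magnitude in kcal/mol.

0.35 kcal/mol

C1 and C2 have opposite parity, so for the cis isomer the two substituents are one axial and one equatorial in each chair.
Chair I (methoxy axial, fluoro equatorial): E = 0.59 kcal/mol.
Chair II (methoxy equatorial, fluoro axial): E = 0.24 kcal/mol.
ΔE = 0.59 − 0.24 = 0.35 kcal/mol; chair II is more stable.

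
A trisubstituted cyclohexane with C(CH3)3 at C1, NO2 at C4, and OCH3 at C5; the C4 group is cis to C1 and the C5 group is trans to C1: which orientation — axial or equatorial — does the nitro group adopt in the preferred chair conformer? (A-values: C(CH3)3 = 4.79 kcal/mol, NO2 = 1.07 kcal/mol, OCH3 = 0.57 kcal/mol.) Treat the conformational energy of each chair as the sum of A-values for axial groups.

Chair I (tert-butyl axial, nitro equatorial, methoxy equatorial): E = 4.79 kcal/mol.
Chair II (tert-butyl equatorial, nitro axial, methoxy axial): E = 1.64 kcal/mol.
Chair II is the more stable (lower-energy) conformer, and in that chair the nitro group is axial.

axial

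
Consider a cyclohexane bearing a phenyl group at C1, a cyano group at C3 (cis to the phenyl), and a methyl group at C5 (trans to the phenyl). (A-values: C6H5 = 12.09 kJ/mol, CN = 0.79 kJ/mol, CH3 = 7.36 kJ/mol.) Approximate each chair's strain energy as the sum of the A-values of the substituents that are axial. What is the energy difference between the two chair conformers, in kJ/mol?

5.52 kJ/mol

Chair I (phenyl axial, cyano axial, methyl equatorial): E = 12.88 kJ/mol.
Chair II (phenyl equatorial, cyano equatorial, methyl axial): E = 7.36 kJ/mol.
ΔE = 12.88 − 7.36 = 5.52 kJ/mol; chair II is more stable.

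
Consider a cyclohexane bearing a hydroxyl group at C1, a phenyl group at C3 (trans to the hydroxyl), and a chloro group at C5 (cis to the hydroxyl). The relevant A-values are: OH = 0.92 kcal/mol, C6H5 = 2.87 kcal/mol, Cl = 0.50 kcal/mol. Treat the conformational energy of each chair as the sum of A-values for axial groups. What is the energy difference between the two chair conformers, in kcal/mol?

Chair I (hydroxyl axial, phenyl equatorial, chloro axial): E = 1.42 kcal/mol.
Chair II (hydroxyl equatorial, phenyl axial, chloro equatorial): E = 2.87 kcal/mol.
ΔE = 2.87 − 1.42 = 1.45 kcal/mol; chair I is more stable.

1.45 kcal/mol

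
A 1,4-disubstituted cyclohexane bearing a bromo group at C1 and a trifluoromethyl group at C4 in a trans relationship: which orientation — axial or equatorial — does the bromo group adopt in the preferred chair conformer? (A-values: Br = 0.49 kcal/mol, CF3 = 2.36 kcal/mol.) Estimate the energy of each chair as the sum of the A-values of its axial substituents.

equatorial

C1 and C4 have opposite parity, so for the trans isomer the two substituents are e,e in one chair and a,a in the other.
Chair I (bromo axial, trifluoromethyl axial): E = 2.85 kcal/mol.
Chair II (bromo equatorial, trifluoromethyl equatorial): E = 0.00 kcal/mol.
Chair II is the more stable (lower-energy) conformer, and in that chair the bromo group is equatorial.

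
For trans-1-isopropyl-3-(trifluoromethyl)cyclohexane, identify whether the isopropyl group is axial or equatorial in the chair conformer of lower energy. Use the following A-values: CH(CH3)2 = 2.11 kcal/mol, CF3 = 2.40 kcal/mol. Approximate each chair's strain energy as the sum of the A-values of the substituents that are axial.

C1 and C3 have the same parity, so for the trans isomer the two substituents are one axial and one equatorial in each chair.
Chair I (isopropyl axial, trifluoromethyl equatorial): E = 2.11 kcal/mol.
Chair II (isopropyl equatorial, trifluoromethyl axial): E = 2.40 kcal/mol.
Chair I is the more stable (lower-energy) conformer, and in that chair the isopropyl group is axial.

axial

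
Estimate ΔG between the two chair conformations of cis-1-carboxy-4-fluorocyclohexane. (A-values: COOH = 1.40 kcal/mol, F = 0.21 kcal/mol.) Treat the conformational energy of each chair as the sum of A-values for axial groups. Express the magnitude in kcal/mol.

1.19 kcal/mol

C1 and C4 have opposite parity, so for the cis isomer the two substituents are one axial and one equatorial in each chair.
Chair I (carboxyl axial, fluoro equatorial): E = 1.40 kcal/mol.
Chair II (carboxyl equatorial, fluoro axial): E = 0.21 kcal/mol.
ΔE = 1.40 − 0.21 = 1.19 kcal/mol; chair II is more stable.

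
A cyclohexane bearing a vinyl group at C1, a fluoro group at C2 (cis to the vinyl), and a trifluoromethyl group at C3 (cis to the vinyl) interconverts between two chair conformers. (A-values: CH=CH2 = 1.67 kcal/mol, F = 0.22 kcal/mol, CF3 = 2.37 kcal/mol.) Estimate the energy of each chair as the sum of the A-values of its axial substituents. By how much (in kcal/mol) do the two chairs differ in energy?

3.82 kcal/mol

Chair I (vinyl axial, fluoro equatorial, trifluoromethyl axial): E = 4.04 kcal/mol.
Chair II (vinyl equatorial, fluoro axial, trifluoromethyl equatorial): E = 0.22 kcal/mol.
ΔE = 4.04 − 0.22 = 3.82 kcal/mol; chair II is more stable.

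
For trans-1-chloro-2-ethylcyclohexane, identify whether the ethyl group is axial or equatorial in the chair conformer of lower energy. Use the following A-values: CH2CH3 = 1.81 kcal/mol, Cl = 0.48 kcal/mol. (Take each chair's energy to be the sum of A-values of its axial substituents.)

C1 and C2 have opposite parity, so for the trans isomer the two substituents are e,e in one chair and a,a in the other.
Chair I (ethyl axial, chloro axial): E = 2.29 kcal/mol.
Chair II (ethyl equatorial, chloro equatorial): E = 0.00 kcal/mol.
Chair II is the more stable (lower-energy) conformer, and in that chair the ethyl group is equatorial.

equatorial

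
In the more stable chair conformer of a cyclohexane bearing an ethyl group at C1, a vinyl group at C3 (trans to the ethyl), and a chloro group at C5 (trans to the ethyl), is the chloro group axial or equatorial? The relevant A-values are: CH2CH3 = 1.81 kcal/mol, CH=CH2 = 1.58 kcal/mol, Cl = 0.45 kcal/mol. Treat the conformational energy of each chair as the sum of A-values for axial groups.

equatorial

Chair I (ethyl axial, vinyl equatorial, chloro equatorial): E = 1.81 kcal/mol.
Chair II (ethyl equatorial, vinyl axial, chloro axial): E = 2.03 kcal/mol.
Chair I is the more stable (lower-energy) conformer, and in that chair the chloro group is equatorial.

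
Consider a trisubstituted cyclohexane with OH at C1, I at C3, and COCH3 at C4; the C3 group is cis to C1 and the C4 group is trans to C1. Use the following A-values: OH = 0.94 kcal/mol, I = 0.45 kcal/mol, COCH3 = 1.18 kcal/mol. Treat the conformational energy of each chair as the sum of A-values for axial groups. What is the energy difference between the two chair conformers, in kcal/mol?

Chair I (hydroxyl axial, iodo axial, acetyl axial): E = 2.57 kcal/mol.
Chair II (hydroxyl equatorial, iodo equatorial, acetyl equatorial): E = 0.00 kcal/mol.
ΔE = 2.57 − 0.00 = 2.57 kcal/mol; chair II is more stable.

2.57 kcal/mol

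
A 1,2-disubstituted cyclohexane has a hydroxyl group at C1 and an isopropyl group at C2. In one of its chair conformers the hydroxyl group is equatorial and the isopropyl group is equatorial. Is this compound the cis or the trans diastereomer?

trans

C1 and C2 have opposite parity, so their axial bonds point in opposite directions.
With opposite-parity carbons, two substituents on the same face are one axial and one equatorial; opposite faces give both axial or both equatorial.
Here the groups are equatorial/equatorial → opposite face → trans.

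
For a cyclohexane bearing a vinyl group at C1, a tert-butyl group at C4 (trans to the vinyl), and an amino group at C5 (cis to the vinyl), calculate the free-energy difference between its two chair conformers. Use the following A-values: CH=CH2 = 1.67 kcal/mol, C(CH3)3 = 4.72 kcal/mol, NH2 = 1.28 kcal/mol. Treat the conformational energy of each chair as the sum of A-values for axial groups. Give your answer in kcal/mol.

Chair I (vinyl axial, tert-butyl axial, amino axial): E = 7.67 kcal/mol.
Chair II (vinyl equatorial, tert-butyl equatorial, amino equatorial): E = 0.00 kcal/mol.
ΔE = 7.67 − 0.00 = 7.67 kcal/mol; chair II is more stable.

7.67 kcal/mol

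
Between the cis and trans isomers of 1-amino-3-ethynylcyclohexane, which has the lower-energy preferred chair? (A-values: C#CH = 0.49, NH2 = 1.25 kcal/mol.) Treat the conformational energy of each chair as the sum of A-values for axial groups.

At 1,3 positions (parity same): cis → (e,e or a,a); trans → (a,e or e,a).
Best chair for cis: E = 0.00 kcal/mol; best chair for trans: E = 0.49 kcal/mol.
The cis isomer is lower by 0.49 kcal/mol.

cis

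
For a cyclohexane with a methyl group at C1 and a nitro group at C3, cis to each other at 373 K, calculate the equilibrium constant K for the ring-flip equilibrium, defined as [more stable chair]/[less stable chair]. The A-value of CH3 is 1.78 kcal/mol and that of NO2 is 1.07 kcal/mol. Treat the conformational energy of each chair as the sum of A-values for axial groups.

K ≈ 46.8

C1 and C3 have the same parity, so for the cis isomer the two substituents are e,e in one chair and a,a in the other.
Chair I (methyl axial, nitro axial): E = 2.85 kcal/mol; chair II (methyl equatorial, nitro equatorial): E = 0.00 kcal/mol.
ΔG = 2.85 kcal/mol between the two chairs.
K = exp(ΔG/RT) with R = 1.987×10⁻³ kcal mol⁻¹ K⁻¹ and T = 373 K gives K ≈ 46.8.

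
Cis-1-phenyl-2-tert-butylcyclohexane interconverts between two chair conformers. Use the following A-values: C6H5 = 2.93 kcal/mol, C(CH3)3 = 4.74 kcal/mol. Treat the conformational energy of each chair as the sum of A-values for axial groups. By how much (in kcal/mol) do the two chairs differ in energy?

C1 and C2 have opposite parity, so for the cis isomer the two substituents are one axial and one equatorial in each chair.
Chair I (phenyl axial, tert-butyl equatorial): E = 2.93 kcal/mol.
Chair II (phenyl equatorial, tert-butyl axial): E = 4.74 kcal/mol.
ΔE = 4.74 − 2.93 = 1.81 kcal/mol; chair I is more stable.

1.81 kcal/mol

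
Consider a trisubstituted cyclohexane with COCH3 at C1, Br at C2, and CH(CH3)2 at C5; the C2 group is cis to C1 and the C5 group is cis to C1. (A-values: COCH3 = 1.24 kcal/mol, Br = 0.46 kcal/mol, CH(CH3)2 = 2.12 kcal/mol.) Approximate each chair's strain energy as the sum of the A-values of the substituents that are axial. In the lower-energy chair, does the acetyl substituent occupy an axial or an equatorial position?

equatorial

Chair I (acetyl axial, bromo equatorial, isopropyl axial): E = 3.36 kcal/mol.
Chair II (acetyl equatorial, bromo axial, isopropyl equatorial): E = 0.46 kcal/mol.
Chair II is the more stable (lower-energy) conformer, and in that chair the acetyl group is equatorial.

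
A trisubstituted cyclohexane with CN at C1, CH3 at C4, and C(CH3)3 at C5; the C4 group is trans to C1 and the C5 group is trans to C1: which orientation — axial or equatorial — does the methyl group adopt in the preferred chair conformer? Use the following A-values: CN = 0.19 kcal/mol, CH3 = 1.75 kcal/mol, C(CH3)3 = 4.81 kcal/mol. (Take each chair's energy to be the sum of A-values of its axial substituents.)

Chair I (cyano axial, methyl axial, tert-butyl equatorial): E = 1.94 kcal/mol.
Chair II (cyano equatorial, methyl equatorial, tert-butyl axial): E = 4.81 kcal/mol.
Chair I is the more stable (lower-energy) conformer, and in that chair the methyl group is axial.

axial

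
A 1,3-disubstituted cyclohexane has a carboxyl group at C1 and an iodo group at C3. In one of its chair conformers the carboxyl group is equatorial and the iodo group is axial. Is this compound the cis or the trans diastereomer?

C1 and C3 have the same parity, so their axial bonds point in the same direction.
With same-parity carbons, two substituents on the same face are both axial or both equatorial; opposite faces give one of each.
Here the groups are equatorial/axial → opposite face → trans.

trans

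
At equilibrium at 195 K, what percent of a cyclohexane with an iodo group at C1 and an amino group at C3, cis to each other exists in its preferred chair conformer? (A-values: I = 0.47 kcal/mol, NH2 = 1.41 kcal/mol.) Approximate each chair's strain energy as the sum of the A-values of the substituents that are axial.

99.2%

C1 and C3 have the same parity, so for the cis isomer the two substituents are e,e in one chair and a,a in the other.
Chair I (iodo axial, amino axial): E = 1.88 kcal/mol; chair II (iodo equatorial, amino equatorial): E = 0.00 kcal/mol.
ΔG = 1.88 kcal/mol between the two chairs.
K = exp(ΔG/RT) with R = 1.987×10⁻³ kcal mol⁻¹ K⁻¹ and T = 195 K gives K ≈ 128.
Fraction in the lower-energy chair = K/(K+1) = 99.2%.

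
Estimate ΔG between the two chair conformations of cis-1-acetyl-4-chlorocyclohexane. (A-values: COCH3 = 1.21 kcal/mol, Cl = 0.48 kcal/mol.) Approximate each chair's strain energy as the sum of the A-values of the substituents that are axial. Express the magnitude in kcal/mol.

0.73 kcal/mol

C1 and C4 have opposite parity, so for the cis isomer the two substituents are one axial and one equatorial in each chair.
Chair I (acetyl axial, chloro equatorial): E = 1.21 kcal/mol.
Chair II (acetyl equatorial, chloro axial): E = 0.48 kcal/mol.
ΔE = 1.21 − 0.48 = 0.73 kcal/mol; chair II is more stable.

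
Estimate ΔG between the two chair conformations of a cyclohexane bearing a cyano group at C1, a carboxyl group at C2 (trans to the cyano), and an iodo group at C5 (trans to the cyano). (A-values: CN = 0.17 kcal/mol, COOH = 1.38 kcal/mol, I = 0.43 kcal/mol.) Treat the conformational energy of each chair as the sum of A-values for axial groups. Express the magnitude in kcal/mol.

1.12 kcal/mol

Chair I (cyano axial, carboxyl axial, iodo equatorial): E = 1.55 kcal/mol.
Chair II (cyano equatorial, carboxyl equatorial, iodo axial): E = 0.43 kcal/mol.
ΔE = 1.55 − 0.43 = 1.12 kcal/mol; chair II is more stable.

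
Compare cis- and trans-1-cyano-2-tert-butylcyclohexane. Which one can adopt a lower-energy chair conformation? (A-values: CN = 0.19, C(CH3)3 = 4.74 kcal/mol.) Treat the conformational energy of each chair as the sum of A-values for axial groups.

At 1,2 positions (parity opposite): cis → (a,e or e,a); trans → (e,e or a,a).
Best chair for cis: E = 0.19 kcal/mol; best chair for trans: E = 0.00 kcal/mol.
The trans isomer is lower by 0.19 kcal/mol.

trans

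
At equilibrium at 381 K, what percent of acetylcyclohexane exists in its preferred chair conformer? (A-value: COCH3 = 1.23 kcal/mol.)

83.5%

One chair has the acetyl group axial (E = 1.23 kcal/mol) and the other has it equatorial (E = 0).
ΔG = 1.23 kcal/mol between the two chairs.
K = exp(ΔG/RT) with R = 1.987×10⁻³ kcal mol⁻¹ K⁻¹ and T = 381 K gives K ≈ 5.08.
Fraction in the lower-energy chair = K/(K+1) = 83.5%.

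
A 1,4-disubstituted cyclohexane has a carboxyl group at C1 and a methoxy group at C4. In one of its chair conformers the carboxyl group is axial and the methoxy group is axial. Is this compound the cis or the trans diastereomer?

trans

C1 and C4 have opposite parity, so their axial bonds point in opposite directions.
With opposite-parity carbons, two substituents on the same face are one axial and one equatorial; opposite faces give both axial or both equatorial.
Here the groups are axial/axial → opposite face → trans.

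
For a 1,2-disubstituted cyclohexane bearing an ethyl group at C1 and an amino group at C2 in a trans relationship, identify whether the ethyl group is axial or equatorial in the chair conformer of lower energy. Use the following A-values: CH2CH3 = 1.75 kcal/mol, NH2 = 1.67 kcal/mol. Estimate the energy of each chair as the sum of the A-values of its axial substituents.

C1 and C2 have opposite parity, so for the trans isomer the two substituents are e,e in one chair and a,a in the other.
Chair I (ethyl axial, amino axial): E = 3.42 kcal/mol.
Chair II (ethyl equatorial, amino equatorial): E = 0.00 kcal/mol.
Chair II is the more stable (lower-energy) conformer, and in that chair the ethyl group is equatorial.

equatorial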